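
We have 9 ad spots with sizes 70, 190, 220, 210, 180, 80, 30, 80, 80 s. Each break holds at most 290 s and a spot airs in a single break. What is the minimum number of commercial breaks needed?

4

Total = 220 + 210 + 190 + 180 + 80 + 80 + 80 + 70 + 30 = 1140 s.
Lower bound: ⌈1140/290⌉ = 4 commercial breaks.
A packing using 4 commercial breaks:
  break 1: 220 + 70 = 290
  break 2: 210 + 80 = 290
  break 3: 190 + 80 = 270
  break 4: 180 + 80 + 30 = 290
This matches the lower bound, so 4 is optimal.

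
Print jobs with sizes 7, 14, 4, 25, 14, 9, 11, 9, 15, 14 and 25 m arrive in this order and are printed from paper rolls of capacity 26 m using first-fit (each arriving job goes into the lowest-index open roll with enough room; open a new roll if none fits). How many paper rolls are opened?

7

  7 → roll 1 (new)  [load 7/26]
  14 → roll 1  [load 21/26]
  4 → roll 1  [load 25/26]
  25 → roll 2 (new)  [load 25/26]
  14 → roll 3 (new)  [load 14/26]
  9 → roll 3  [load 23/26]
  11 → roll 4 (new)  [load 11/26]
  9 → roll 4  [load 20/26]
  15 → roll 5 (new)  [load 15/26]
  14 → roll 6 (new)  [load 14/26]
  25 → roll 7 (new)  [load 25/26]
7 paper rolls opened.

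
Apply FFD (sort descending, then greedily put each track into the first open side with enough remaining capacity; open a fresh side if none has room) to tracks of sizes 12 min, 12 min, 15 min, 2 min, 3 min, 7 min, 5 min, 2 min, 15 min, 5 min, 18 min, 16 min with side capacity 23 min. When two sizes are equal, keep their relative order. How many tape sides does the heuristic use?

6

Sorted descending: 18, 16, 15, 15, 12, 12, 7, 5, 5, 3, 2, 2.
  18 → side 1 (new)  [load 18/23]
  16 → side 2 (new)  [load 16/23]
  15 → side 3 (new)  [load 15/23]
  15 → side 4 (new)  [load 15/23]
  12 → side 5 (new)  [load 12/23]
  12 → side 6 (new)  [load 12/23]
  7 → side 2  [load 23/23]
  5 → side 1  [load 23/23]
  5 → side 3  [load 20/23]
  3 → side 3  [load 23/23]
  2 → side 4  [load 17/23]
  2 → side 4  [load 19/23]
6 tape sides opened.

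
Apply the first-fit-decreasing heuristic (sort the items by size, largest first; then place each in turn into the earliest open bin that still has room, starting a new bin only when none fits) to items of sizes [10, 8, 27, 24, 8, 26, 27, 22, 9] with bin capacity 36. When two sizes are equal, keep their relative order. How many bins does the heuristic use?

Sorted descending: 27, 27, 26, 24, 22, 10, 9, 8, 8.
  27 → bin 1 (new)  [load 27/36]
  27 → bin 2 (new)  [load 27/36]
  26 → bin 3 (new)  [load 26/36]
  24 → bin 4 (new)  [load 24/36]
  22 → bin 5 (new)  [load 22/36]
  10 → bin 3  [load 36/36]
  9 → bin 1  [load 36/36]
  8 → bin 2  [load 35/36]
  8 → bin 4  [load 32/36]
5 bins opened.

5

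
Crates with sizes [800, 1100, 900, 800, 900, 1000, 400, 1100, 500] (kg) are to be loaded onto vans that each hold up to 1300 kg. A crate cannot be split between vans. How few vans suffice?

Total = 1100 + 1100 + 1000 + 900 + 900 + 800 + 800 + 500 + 400 = 7500 kg.
Lower bound: ⌈7500/1300⌉ = 6 vans.
Also, 7 crates each exceed 650 kg, and no two of those can share a van, so at least 7 vans are needed.
A packing using 7 vans:
  van 1: 1100 = 1100
  van 2: 1100 = 1100
  van 3: 1000 = 1000
  van 4: 900 + 400 = 1300
  van 5: 900 = 900
  van 6: 800 + 500 = 1300
  van 7: 800 = 800
This matches the lower bound, so 7 is optimal.

7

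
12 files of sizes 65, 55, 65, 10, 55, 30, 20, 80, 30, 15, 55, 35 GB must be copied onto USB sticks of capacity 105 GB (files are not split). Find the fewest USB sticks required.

Total = 80 + 65 + 65 + 55 + 55 + 55 + 35 + 30 + 30 + 20 + 15 + 10 = 515 GB.
Lower bound: ⌈515/105⌉ = 5 USB sticks.
Also, 6 files each exceed 105/2 GB, and no two of those can share a USB stick, so at least 6 USB sticks are needed.
A packing using 6 USB sticks:
  USB stick 1: 80 + 20 = 100
  USB stick 2: 65 + 35 = 100
  USB stick 3: 65 + 30 + 10 = 105
  USB stick 4: 55 + 30 + 15 = 100
  USB stick 5: 55 = 55
  USB stick 6: 55 = 55
This matches the lower bound, so 6 is optimal.

6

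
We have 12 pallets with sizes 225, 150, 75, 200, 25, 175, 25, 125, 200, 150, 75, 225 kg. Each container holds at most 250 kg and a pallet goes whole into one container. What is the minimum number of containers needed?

8

Total = 225 + 225 + 200 + 200 + 175 + 150 + 150 + 125 + 75 + 75 + 25 + 25 = 1650 kg.
Lower bound: ⌈1650/250⌉ = 7 containers.
A packing using 8 containers:
  container 1: 225 + 25 = 250
  container 2: 225 + 25 = 250
  container 3: 200 = 200
  container 4: 200 = 200
  container 5: 175 + 75 = 250
  container 6: 150 + 75 = 225
  container 7: 150 = 150
  container 8: 125 = 125
No arrangement into 7 containers stays within capacity, so 8 is optimal.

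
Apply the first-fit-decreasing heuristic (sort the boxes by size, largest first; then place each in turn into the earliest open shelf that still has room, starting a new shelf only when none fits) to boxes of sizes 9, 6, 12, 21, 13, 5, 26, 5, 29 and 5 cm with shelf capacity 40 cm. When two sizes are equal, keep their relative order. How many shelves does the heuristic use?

4

Sorted descending: 29, 26, 21, 13, 12, 9, 6, 5, 5, 5.
  29 → shelf 1 (new)  [load 29/40]
  26 → shelf 2 (new)  [load 26/40]
  21 → shelf 3 (new)  [load 21/40]
  13 → shelf 2  [load 39/40]
  12 → shelf 3  [load 33/40]
  9 → shelf 1  [load 38/40]
  6 → shelf 3  [load 39/40]
  5 → shelf 4 (new)  [load 5/40]
  5 → shelf 4  [load 10/40]
  5 → shelf 4  [load 15/40]
4 shelves opened.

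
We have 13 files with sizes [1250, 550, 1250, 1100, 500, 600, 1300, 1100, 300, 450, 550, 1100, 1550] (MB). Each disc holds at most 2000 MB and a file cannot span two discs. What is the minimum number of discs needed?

7

Total = 1550 + 1300 + 1250 + 1250 + 1100 + 1100 + 1100 + 600 + 550 + 550 + 500 + 450 + 300 = 11600 MB.
Lower bound: ⌈11600/2000⌉ = 6 discs.
Also, 7 files each exceed 1000 MB, and no two of those can share a disc, so at least 7 discs are needed.
A packing using 7 discs:
  disc 1: 1550 + 450 = 2000
  disc 2: 1300 + 600 = 1900
  disc 3: 1250 + 550 = 1800
  disc 4: 1250 + 550 = 1800
  disc 5: 1100 + 500 + 300 = 1900
  disc 6: 1100 = 1100
  disc 7: 1100 = 1100
This matches the lower bound, so 7 is optimal.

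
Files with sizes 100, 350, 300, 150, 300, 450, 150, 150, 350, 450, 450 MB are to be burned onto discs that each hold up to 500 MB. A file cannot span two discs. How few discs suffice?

7

Total = 450 + 450 + 450 + 350 + 350 + 300 + 300 + 150 + 150 + 150 + 100 = 3200 MB.
Lower bound: ⌈3200/500⌉ = 7 discs.
A packing using 7 discs:
  disc 1: 450 = 450
  disc 2: 450 = 450
  disc 3: 450 = 450
  disc 4: 350 + 150 = 500
  disc 5: 350 + 150 = 500
  disc 6: 300 + 150 = 450
  disc 7: 300 + 100 = 400
This matches the lower bound, so 7 is optimal.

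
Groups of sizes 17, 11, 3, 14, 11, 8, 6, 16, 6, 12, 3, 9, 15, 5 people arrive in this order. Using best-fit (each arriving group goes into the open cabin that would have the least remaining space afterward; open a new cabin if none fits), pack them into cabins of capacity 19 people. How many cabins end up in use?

  17 → cabin 1 (new)  [load 17/19]
  11 → cabin 2 (new)  [load 11/19]
  3 → cabin 2  [load 14/19]
  14 → cabin 3 (new)  [load 14/19]
  11 → cabin 4 (new)  [load 11/19]
  8 → cabin 4  [load 19/19]
  6 → cabin 5 (new)  [load 6/19]
  16 → cabin 6 (new)  [load 16/19]
  6 → cabin 5  [load 12/19]
  12 → cabin 7 (new)  [load 12/19]
  3 → cabin 6  [load 19/19]
  9 → cabin 8 (new)  [load 9/19]
  15 → cabin 9 (new)  [load 15/19]
  5 → cabin 2  [load 19/19]
9 cabins opened.

9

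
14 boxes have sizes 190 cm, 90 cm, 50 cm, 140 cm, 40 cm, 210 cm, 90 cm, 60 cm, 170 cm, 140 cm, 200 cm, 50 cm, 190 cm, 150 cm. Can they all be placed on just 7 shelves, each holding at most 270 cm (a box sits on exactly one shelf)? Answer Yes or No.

Total = 1770 cm; ⌈1770/270⌉ = 7.
8 boxes each exceed half the capacity and cannot share a shelf, forcing at least 8 shelves.
At least 8 shelves are required, but only 7 are allowed.

No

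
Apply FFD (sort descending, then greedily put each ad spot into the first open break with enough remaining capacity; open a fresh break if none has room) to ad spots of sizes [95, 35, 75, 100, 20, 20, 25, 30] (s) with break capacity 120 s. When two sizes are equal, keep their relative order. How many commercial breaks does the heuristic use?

Sorted descending: 100, 95, 75, 35, 30, 25, 20, 20.
  100 → break 1 (new)  [load 100/120]
  95 → break 2 (new)  [load 95/120]
  75 → break 3 (new)  [load 75/120]
  35 → break 3  [load 110/120]
  30 → break 4 (new)  [load 30/120]
  25 → break 2  [load 120/120]
  20 → break 1  [load 120/120]
  20 → break 4  [load 50/120]
4 commercial breaks opened.

4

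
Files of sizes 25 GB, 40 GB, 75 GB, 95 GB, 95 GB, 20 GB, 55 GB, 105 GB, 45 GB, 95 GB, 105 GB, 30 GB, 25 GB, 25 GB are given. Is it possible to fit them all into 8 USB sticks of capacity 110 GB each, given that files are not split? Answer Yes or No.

Total = 835 GB; ⌈835/110⌉ = 8.
The bound of 8 does not rule out 8, but exhaustive search shows no assignment into 8 USB sticks of capacity 110 GB exists — the minimum is 9.

No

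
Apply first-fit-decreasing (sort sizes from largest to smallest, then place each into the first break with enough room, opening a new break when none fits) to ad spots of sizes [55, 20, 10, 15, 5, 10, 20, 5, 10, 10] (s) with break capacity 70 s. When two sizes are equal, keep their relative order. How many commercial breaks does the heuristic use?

Sorted descending: 55, 20, 20, 15, 10, 10, 10, 10, 5, 5.
  55 → break 1 (new)  [load 55/70]
  20 → break 2 (new)  [load 20/70]
  20 → break 2  [load 40/70]
  15 → break 1  [load 70/70]
  10 → break 2  [load 50/70]
  10 → break 2  [load 60/70]
  10 → break 2  [load 70/70]
  10 → break 3 (new)  [load 10/70]
  5 → break 3  [load 15/70]
  5 → break 3  [load 20/70]
3 commercial breaks opened.

3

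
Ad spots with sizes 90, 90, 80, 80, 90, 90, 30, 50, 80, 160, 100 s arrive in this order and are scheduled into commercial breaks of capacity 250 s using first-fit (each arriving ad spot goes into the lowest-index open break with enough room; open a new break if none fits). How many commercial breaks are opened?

5

  90 → break 1 (new)  [load 90/250]
  90 → break 1  [load 180/250]
  80 → break 2 (new)  [load 80/250]
  80 → break 2  [load 160/250]
  90 → break 2  [load 250/250]
  90 → break 3 (new)  [load 90/250]
  30 → break 1  [load 210/250]
  50 → break 3  [load 140/250]
  80 → break 3  [load 220/250]
  160 → break 4 (new)  [load 160/250]
  100 → break 5 (new)  [load 100/250]
5 commercial breaks opened.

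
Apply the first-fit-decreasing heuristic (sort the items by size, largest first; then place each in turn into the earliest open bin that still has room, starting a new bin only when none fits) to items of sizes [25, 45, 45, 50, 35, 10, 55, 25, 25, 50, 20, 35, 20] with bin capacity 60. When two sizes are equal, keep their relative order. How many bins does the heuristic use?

9

Sorted descending: 55, 50, 50, 45, 45, 35, 35, 25, 25, 25, 20, 20, 10.
  55 → bin 1 (new)  [load 55/60]
  50 → bin 2 (new)  [load 50/60]
  50 → bin 3 (new)  [load 50/60]
  45 → bin 4 (new)  [load 45/60]
  45 → bin 5 (new)  [load 45/60]
  35 → bin 6 (new)  [load 35/60]
  35 → bin 7 (new)  [load 35/60]
  25 → bin 6  [load 60/60]
  25 → bin 7  [load 60/60]
  25 → bin 8 (new)  [load 25/60]
  20 → bin 8  [load 45/60]
  20 → bin 9 (new)  [load 20/60]
  10 → bin 2  [load 60/60]
9 bins opened.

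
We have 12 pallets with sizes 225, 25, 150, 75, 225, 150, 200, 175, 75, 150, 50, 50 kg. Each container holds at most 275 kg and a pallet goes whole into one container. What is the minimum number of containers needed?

7

Total = 225 + 225 + 200 + 175 + 150 + 150 + 150 + 75 + 75 + 50 + 50 + 25 = 1550 kg.
Lower bound: ⌈1550/275⌉ = 6 containers.
Also, 7 pallets each exceed 275/2 kg, and no two of those can share a container, so at least 7 containers are needed.
A packing using 7 containers:
  container 1: 225 + 50 = 275
  container 2: 225 + 50 = 275
  container 3: 200 + 75 = 275
  container 4: 175 + 75 + 25 = 275
  container 5: 150 = 150
  container 6: 150 = 150
  container 7: 150 = 150
This matches the lower bound, so 7 is optimal.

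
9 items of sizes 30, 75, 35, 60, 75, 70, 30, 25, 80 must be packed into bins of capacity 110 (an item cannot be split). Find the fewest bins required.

5

Total = 80 + 75 + 75 + 70 + 60 + 35 + 30 + 30 + 25 = 480.
Lower bound: ⌈480/110⌉ = 5 bins.
A packing using 5 bins:
  bin 1: 80 + 30 = 110
  bin 2: 75 + 35 = 110
  bin 3: 75 + 30 = 105
  bin 4: 70 + 25 = 95
  bin 5: 60 = 60
This matches the lower bound, so 5 is optimal.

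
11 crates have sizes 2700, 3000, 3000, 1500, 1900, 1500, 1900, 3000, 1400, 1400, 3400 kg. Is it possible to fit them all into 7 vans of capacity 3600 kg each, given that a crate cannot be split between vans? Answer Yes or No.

Total = 24700 kg; ⌈24700/3600⌉ = 7.
The bound of 7 does not rule out 7, but exhaustive search shows no assignment into 7 vans of capacity 3600 kg exists — the minimum is 8.

No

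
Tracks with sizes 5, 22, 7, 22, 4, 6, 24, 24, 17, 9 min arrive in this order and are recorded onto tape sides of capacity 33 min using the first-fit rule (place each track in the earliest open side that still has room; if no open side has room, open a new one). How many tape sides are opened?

5

  5 → side 1 (new)  [load 5/33]
  22 → side 1  [load 27/33]
  7 → side 2 (new)  [load 7/33]
  22 → side 2  [load 29/33]
  4 → side 1  [load 31/33]
  6 → side 3 (new)  [load 6/33]
  24 → side 3  [load 30/33]
  24 → side 4 (new)  [load 24/33]
  17 → side 5 (new)  [load 17/33]
  9 → side 4  [load 33/33]
5 tape sides opened.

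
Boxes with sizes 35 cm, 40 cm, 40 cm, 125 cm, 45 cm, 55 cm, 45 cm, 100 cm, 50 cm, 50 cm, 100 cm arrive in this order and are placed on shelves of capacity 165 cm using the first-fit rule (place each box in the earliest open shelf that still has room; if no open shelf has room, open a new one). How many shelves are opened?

5

  35 → shelf 1 (new)  [load 35/165]
  40 → shelf 1  [load 75/165]
  40 → shelf 1  [load 115/165]
  125 → shelf 2 (new)  [load 125/165]
  45 → shelf 1  [load 160/165]
  55 → shelf 3 (new)  [load 55/165]
  45 → shelf 3  [load 100/165]
  100 → shelf 4 (new)  [load 100/165]
  50 → shelf 3  [load 150/165]
  50 → shelf 4  [load 150/165]
  100 → shelf 5 (new)  [load 100/165]
5 shelves opened.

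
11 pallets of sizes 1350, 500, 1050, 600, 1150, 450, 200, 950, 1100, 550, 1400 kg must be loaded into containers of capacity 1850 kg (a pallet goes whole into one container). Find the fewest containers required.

Total = 1400 + 1350 + 1150 + 1100 + 1050 + 950 + 600 + 550 + 500 + 450 + 200 = 9300 kg.
Lower bound: ⌈9300/1850⌉ = 6 containers.
A packing using 6 containers:
  container 1: 1400 + 450 = 1850
  container 2: 1350 + 500 = 1850
  container 3: 1150 + 600 = 1750
  container 4: 1100 + 550 + 200 = 1850
  container 5: 1050 = 1050
  container 6: 950 = 950
This matches the lower bound, so 6 is optimal.

6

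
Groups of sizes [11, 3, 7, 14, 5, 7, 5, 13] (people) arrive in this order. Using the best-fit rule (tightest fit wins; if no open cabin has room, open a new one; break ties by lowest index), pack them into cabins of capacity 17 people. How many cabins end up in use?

  11 → cabin 1 (new)  [load 11/17]
  3 → cabin 1  [load 14/17]
  7 → cabin 2 (new)  [load 7/17]
  14 → cabin 3 (new)  [load 14/17]
  5 → cabin 2  [load 12/17]
  7 → cabin 4 (new)  [load 7/17]
  5 → cabin 2  [load 17/17]
  13 → cabin 5 (new)  [load 13/17]
5 cabins opened.

5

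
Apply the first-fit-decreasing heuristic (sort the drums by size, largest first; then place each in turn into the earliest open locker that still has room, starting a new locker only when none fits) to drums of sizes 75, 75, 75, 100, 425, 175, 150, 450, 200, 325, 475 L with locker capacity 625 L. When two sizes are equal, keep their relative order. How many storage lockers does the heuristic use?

5

Sorted descending: 475, 450, 425, 325, 200, 175, 150, 100, 75, 75, 75.
  475 → locker 1 (new)  [load 475/625]
  450 → locker 2 (new)  [load 450/625]
  425 → locker 3 (new)  [load 425/625]
  325 → locker 4 (new)  [load 325/625]
  200 → locker 3  [load 625/625]
  175 → locker 2  [load 625/625]
  150 → locker 1  [load 625/625]
  100 → locker 4  [load 425/625]
  75 → locker 4  [load 500/625]
  75 → locker 4  [load 575/625]
  75 → locker 5 (new)  [load 75/625]
5 storage lockers opened.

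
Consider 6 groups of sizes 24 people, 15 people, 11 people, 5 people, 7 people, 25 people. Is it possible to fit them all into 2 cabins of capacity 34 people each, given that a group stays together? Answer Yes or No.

Total = 87 people; ⌈87/34⌉ = 3.
At least 3 cabins are required, but only 2 are allowed.

No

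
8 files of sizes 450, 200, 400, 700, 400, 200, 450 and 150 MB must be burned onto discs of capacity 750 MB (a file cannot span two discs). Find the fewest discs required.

Total = 700 + 450 + 450 + 400 + 400 + 200 + 200 + 150 = 2950 MB.
Lower bound: ⌈2950/750⌉ = 4 discs.
Also, 5 files each exceed 375 MB, and no two of those can share a disc, so at least 5 discs are needed.
A packing using 5 discs:
  disc 1: 700 = 700
  disc 2: 450 + 200 = 650
  disc 3: 450 + 200 = 650
  disc 4: 400 + 150 = 550
  disc 5: 400 = 400
This matches the lower bound, so 5 is optimal.

5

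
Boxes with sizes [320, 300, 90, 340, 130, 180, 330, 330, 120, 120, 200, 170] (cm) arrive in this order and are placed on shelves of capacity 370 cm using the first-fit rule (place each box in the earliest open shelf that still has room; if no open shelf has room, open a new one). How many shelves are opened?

  320 → shelf 1 (new)  [load 320/370]
  300 → shelf 2 (new)  [load 300/370]
  90 → shelf 3 (new)  [load 90/370]
  340 → shelf 4 (new)  [load 340/370]
  130 → shelf 3  [load 220/370]
  180 → shelf 5 (new)  [load 180/370]
  330 → shelf 6 (new)  [load 330/370]
  330 → shelf 7 (new)  [load 330/370]
  120 → shelf 3  [load 340/370]
  120 → shelf 5  [load 300/370]
  200 → shelf 8 (new)  [load 200/370]
  170 → shelf 8  [load 370/370]
8 shelves opened.

8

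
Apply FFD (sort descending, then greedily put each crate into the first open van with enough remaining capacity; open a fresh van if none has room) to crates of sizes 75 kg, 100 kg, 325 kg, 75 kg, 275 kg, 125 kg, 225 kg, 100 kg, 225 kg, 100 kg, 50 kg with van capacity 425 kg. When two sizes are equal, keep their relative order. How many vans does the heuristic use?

4

Sorted descending: 325, 275, 225, 225, 125, 100, 100, 100, 75, 75, 50.
  325 → van 1 (new)  [load 325/425]
  275 → van 2 (new)  [load 275/425]
  225 → van 3 (new)  [load 225/425]
  225 → van 4 (new)  [load 225/425]
  125 → van 2  [load 400/425]
  100 → van 1  [load 425/425]
  100 → van 3  [load 325/425]
  100 → van 3  [load 425/425]
  75 → van 4  [load 300/425]
  75 → van 4  [load 375/425]
  50 → van 4  [load 425/425]
4 vans opened.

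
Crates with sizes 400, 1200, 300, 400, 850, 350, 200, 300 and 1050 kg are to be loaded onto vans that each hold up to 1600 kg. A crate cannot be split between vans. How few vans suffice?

4

Total = 1200 + 1050 + 850 + 400 + 400 + 350 + 300 + 300 + 200 = 5050 kg.
Lower bound: ⌈5050/1600⌉ = 4 vans.
A packing using 4 vans:
  van 1: 1200 + 400 = 1600
  van 2: 1050 + 400 = 1450
  van 3: 850 + 350 + 300 = 1500
  van 4: 300 + 200 = 500
This matches the lower bound, so 4 is optimal.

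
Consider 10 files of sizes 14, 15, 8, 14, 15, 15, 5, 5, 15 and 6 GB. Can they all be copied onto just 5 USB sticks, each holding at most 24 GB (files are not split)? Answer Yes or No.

Total = 112 GB; ⌈112/24⌉ = 5.
6 files each exceed half the capacity and cannot share a USB stick, forcing at least 6 USB sticks.
At least 6 USB sticks are required, but only 5 are allowed.

No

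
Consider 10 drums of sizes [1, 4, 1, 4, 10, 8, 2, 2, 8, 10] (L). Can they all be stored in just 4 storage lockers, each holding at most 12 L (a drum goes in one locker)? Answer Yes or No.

No

Total = 50 L; ⌈50/12⌉ = 5.
At least 5 storage lockers are required, but only 4 are allowed.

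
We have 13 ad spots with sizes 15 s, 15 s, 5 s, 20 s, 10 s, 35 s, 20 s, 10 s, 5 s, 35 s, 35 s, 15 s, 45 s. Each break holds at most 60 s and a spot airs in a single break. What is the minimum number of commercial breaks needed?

Total = 45 + 35 + 35 + 35 + 20 + 20 + 15 + 15 + 15 + 10 + 10 + 5 + 5 = 265 s.
Lower bound: ⌈265/60⌉ = 5 commercial breaks.
A packing using 5 commercial breaks:
  break 1: 45 + 15 = 60
  break 2: 35 + 20 + 5 = 60
  break 3: 35 + 20 + 5 = 60
  break 4: 35 + 15 + 10 = 60
  break 5: 15 + 10 = 25
This matches the lower bound, so 5 is optimal.

5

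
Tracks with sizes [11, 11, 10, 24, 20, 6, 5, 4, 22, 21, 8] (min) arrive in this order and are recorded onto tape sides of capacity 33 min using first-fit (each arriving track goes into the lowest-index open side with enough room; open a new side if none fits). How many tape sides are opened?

  11 → side 1 (new)  [load 11/33]
  11 → side 1  [load 22/33]
  10 → side 1  [load 32/33]
  24 → side 2 (new)  [load 24/33]
  20 → side 3 (new)  [load 20/33]
  6 → side 2  [load 30/33]
  5 → side 3  [load 25/33]
  4 → side 3  [load 29/33]
  22 → side 4 (new)  [load 22/33]
  21 → side 5 (new)  [load 21/33]
  8 → side 4  [load 30/33]
5 tape sides opened.

5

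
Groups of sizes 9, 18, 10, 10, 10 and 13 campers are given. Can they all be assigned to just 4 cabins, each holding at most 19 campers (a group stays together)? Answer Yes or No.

Total = 70 campers; ⌈70/19⌉ = 4.
5 groups each exceed half the capacity and cannot share a cabin, forcing at least 5 cabins.
At least 5 cabins are required, but only 4 are allowed.

No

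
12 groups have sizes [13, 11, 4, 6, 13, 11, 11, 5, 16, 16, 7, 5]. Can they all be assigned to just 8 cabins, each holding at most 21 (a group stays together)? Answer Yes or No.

Yes

A valid assignment using 7 cabins:
  cabin 1: 16 + 5 = 21
  cabin 2: 16 + 5 = 21
  cabin 3: 13 + 7 = 20
  cabin 4: 13 + 6 = 19
  cabin 5: 11 + 4 = 15
  cabin 6: 11 = 11
  cabin 7: 11 = 11
That uses only 7 ≤ 8, so 8 cabins are enough.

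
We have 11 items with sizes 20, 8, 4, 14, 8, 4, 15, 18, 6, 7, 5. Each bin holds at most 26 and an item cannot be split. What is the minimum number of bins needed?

5

Total = 20 + 18 + 15 + 14 + 8 + 8 + 7 + 6 + 5 + 4 + 4 = 109.
Lower bound: ⌈109/26⌉ = 5 bins.
A packing using 5 bins:
  bin 1: 20 + 6 = 26
  bin 2: 18 + 8 = 26
  bin 3: 15 + 8 = 23
  bin 4: 14 + 7 + 5 = 26
  bin 5: 4 + 4 = 8
This matches the lower bound, so 5 is optimal.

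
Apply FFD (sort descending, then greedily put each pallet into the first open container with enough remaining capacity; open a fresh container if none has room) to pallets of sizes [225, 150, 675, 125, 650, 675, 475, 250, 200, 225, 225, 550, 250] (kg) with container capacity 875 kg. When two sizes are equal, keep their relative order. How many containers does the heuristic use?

6

Sorted descending: 675, 675, 650, 550, 475, 250, 250, 225, 225, 225, 200, 150, 125.
  675 → container 1 (new)  [load 675/875]
  675 → container 2 (new)  [load 675/875]
  650 → container 3 (new)  [load 650/875]
  550 → container 4 (new)  [load 550/875]
  475 → container 5 (new)  [load 475/875]
  250 → container 4  [load 800/875]
  250 → container 5  [load 725/875]
  225 → container 3  [load 875/875]
  225 → container 6 (new)  [load 225/875]
  225 → container 6  [load 450/875]
  200 → container 1  [load 875/875]
  150 → container 2  [load 825/875]
  125 → container 5  [load 850/875]
6 containers opened.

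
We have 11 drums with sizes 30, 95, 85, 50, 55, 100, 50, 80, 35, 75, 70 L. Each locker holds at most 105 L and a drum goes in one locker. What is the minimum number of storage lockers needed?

8

Total = 100 + 95 + 85 + 80 + 75 + 70 + 55 + 50 + 50 + 35 + 30 = 725 L.
Lower bound: ⌈725/105⌉ = 7 storage lockers.
A packing using 8 storage lockers:
  locker 1: 100 = 100
  locker 2: 95 = 95
  locker 3: 85 = 85
  locker 4: 80 = 80
  locker 5: 75 + 30 = 105
  locker 6: 70 + 35 = 105
  locker 7: 55 + 50 = 105
  locker 8: 50 = 50
No arrangement into 7 storage lockers stays within capacity, so 8 is optimal.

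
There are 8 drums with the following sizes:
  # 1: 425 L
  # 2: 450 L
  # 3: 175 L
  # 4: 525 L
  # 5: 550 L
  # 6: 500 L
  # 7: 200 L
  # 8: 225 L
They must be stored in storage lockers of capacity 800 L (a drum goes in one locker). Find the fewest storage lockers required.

5

Total = 550 + 525 + 500 + 450 + 425 + 225 + 200 + 175 = 3050 L.
Lower bound: ⌈3050/800⌉ = 4 storage lockers.
Also, 5 drums each exceed 400 L, and no two of those can share a locker, so at least 5 storage lockers are needed.
A packing using 5 storage lockers:
  locker 1: 550 + 225 = 775
  locker 2: 525 + 200 = 725
  locker 3: 500 + 175 = 675
  locker 4: 450 = 450
  locker 5: 425 = 425
This matches the lower bound, so 5 is optimal.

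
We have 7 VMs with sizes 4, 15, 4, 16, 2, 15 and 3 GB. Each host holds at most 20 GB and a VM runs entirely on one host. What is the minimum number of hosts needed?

Total = 16 + 15 + 15 + 4 + 4 + 3 + 2 = 59 GB.
Lower bound: ⌈59/20⌉ = 3 hosts.
A packing using 3 hosts:
  host 1: 16 + 4 = 20
  host 2: 15 + 4 = 19
  host 3: 15 + 3 + 2 = 20
This matches the lower bound, so 3 is optimal.

3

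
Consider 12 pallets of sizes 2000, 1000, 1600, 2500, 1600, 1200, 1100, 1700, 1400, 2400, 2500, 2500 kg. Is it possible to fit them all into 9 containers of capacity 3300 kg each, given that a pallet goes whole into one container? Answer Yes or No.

A valid assignment using 8 containers:
  container 1: 2500 = 2500
  container 2: 2500 = 2500
  container 3: 2500 = 2500
  container 4: 2400 = 2400
  container 5: 2000 + 1200 = 3200
  container 6: 1700 + 1600 = 3300
  container 7: 1600 + 1400 = 3000
  container 8: 1100 + 1000 = 2100
That uses only 8 ≤ 9, so 9 containers are enough.

Yes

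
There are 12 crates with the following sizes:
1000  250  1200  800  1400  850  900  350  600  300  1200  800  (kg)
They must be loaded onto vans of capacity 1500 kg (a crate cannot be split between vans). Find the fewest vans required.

8

Total = 1400 + 1200 + 1200 + 1000 + 900 + 850 + 800 + 800 + 600 + 350 + 300 + 250 = 9650 kg.
Lower bound: ⌈9650/1500⌉ = 7 vans.
Also, 8 crates each exceed 750 kg, and no two of those can share a van, so at least 8 vans are needed.
A packing using 8 vans:
  van 1: 1400 = 1400
  van 2: 1200 + 300 = 1500
  van 3: 1200 + 250 = 1450
  van 4: 1000 + 350 = 1350
  van 5: 900 + 600 = 1500
  van 6: 850 = 850
  van 7: 800 = 800
  van 8: 800 = 800
This matches the lower bound, so 8 is optimal.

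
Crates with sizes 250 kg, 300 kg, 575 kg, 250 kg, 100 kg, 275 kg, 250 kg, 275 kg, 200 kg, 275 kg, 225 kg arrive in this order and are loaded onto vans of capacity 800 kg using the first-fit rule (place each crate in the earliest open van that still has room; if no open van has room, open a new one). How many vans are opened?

  250 → van 1 (new)  [load 250/800]
  300 → van 1  [load 550/800]
  575 → van 2 (new)  [load 575/800]
  250 → van 1  [load 800/800]
  100 → van 2  [load 675/800]
  275 → van 3 (new)  [load 275/800]
  250 → van 3  [load 525/800]
  275 → van 3  [load 800/800]
  200 → van 4 (new)  [load 200/800]
  275 → van 4  [load 475/800]
  225 → van 4  [load 700/800]
4 vans opened.

4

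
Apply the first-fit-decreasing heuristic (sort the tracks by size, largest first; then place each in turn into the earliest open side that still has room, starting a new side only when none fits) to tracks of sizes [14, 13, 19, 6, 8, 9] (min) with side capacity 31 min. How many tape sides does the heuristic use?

Sorted descending: 19, 14, 13, 9, 8, 6.
  19 → side 1 (new)  [load 19/31]
  14 → side 2 (new)  [load 14/31]
  13 → side 2  [load 27/31]
  9 → side 1  [load 28/31]
  8 → side 3 (new)  [load 8/31]
  6 → side 3  [load 14/31]
3 tape sides opened.

3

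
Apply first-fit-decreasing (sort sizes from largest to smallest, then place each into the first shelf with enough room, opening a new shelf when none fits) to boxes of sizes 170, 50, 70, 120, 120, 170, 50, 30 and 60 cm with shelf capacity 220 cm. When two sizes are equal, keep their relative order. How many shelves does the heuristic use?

Sorted descending: 170, 170, 120, 120, 70, 60, 50, 50, 30.
  170 → shelf 1 (new)  [load 170/220]
  170 → shelf 2 (new)  [load 170/220]
  120 → shelf 3 (new)  [load 120/220]
  120 → shelf 4 (new)  [load 120/220]
  70 → shelf 3  [load 190/220]
  60 → shelf 4  [load 180/220]
  50 → shelf 1  [load 220/220]
  50 → shelf 2  [load 220/220]
  30 → shelf 3  [load 220/220]
4 shelves opened.

4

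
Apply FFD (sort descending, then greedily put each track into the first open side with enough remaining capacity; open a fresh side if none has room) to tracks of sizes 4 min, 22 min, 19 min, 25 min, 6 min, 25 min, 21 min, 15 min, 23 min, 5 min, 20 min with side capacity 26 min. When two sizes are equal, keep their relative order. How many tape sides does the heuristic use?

8

Sorted descending: 25, 25, 23, 22, 21, 20, 19, 15, 6, 5, 4.
  25 → side 1 (new)  [load 25/26]
  25 → side 2 (new)  [load 25/26]
  23 → side 3 (new)  [load 23/26]
  22 → side 4 (new)  [load 22/26]
  21 → side 5 (new)  [load 21/26]
  20 → side 6 (new)  [load 20/26]
  19 → side 7 (new)  [load 19/26]
  15 → side 8 (new)  [load 15/26]
  6 → side 6  [load 26/26]
  5 → side 5  [load 26/26]
  4 → side 4  [load 26/26]
8 tape sides opened.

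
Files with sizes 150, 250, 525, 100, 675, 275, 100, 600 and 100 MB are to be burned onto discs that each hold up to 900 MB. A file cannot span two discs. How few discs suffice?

4

Total = 675 + 600 + 525 + 275 + 250 + 150 + 100 + 100 + 100 = 2775 MB.
Lower bound: ⌈2775/900⌉ = 4 discs.
A packing using 4 discs:
  disc 1: 675 + 150 = 825
  disc 2: 600 + 275 = 875
  disc 3: 525 + 250 + 100 = 875
  disc 4: 100 + 100 = 200
This matches the lower bound, so 4 is optimal.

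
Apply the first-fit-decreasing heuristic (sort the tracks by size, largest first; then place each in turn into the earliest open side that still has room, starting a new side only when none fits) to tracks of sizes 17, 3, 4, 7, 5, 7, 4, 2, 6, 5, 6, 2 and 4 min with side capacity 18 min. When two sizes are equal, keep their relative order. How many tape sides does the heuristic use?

5

Sorted descending: 17, 7, 7, 6, 6, 5, 5, 4, 4, 4, 3, 2, 2.
  17 → side 1 (new)  [load 17/18]
  7 → side 2 (new)  [load 7/18]
  7 → side 2  [load 14/18]
  6 → side 3 (new)  [load 6/18]
  6 → side 3  [load 12/18]
  5 → side 3  [load 17/18]
  5 → side 4 (new)  [load 5/18]
  4 → side 2  [load 18/18]
  4 → side 4  [load 9/18]
  4 → side 4  [load 13/18]
  3 → side 4  [load 16/18]
  2 → side 4  [load 18/18]
  2 → side 5 (new)  [load 2/18]
5 tape sides opened.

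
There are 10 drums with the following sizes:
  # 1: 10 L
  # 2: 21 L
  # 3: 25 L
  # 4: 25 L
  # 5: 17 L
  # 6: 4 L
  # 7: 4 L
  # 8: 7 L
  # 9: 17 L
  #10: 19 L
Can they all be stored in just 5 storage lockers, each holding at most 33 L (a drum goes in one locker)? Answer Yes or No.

No

Total = 149 L; ⌈149/33⌉ = 5.
6 drums each exceed half the capacity and cannot share a locker, forcing at least 6 storage lockers.
At least 6 storage lockers are required, but only 5 are allowed.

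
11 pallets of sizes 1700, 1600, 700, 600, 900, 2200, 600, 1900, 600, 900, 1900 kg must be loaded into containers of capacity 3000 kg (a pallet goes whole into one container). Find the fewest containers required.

5

Total = 2200 + 1900 + 1900 + 1700 + 1600 + 900 + 900 + 700 + 600 + 600 + 600 = 13600 kg.
Lower bound: ⌈13600/3000⌉ = 5 containers.
A packing using 5 containers:
  container 1: 2200 + 700 = 2900
  container 2: 1900 + 900 = 2800
  container 3: 1900 + 900 = 2800
  container 4: 1700 + 600 + 600 = 2900
  container 5: 1600 + 600 = 2200
This matches the lower bound, so 5 is optimal.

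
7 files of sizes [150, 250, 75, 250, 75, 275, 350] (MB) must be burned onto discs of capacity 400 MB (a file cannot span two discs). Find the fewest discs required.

Total = 350 + 275 + 250 + 250 + 150 + 75 + 75 = 1425 MB.
Lower bound: ⌈1425/400⌉ = 4 discs.
A packing using 4 discs:
  disc 1: 350 = 350
  disc 2: 275 + 75 = 350
  disc 3: 250 + 150 = 400
  disc 4: 250 + 75 = 325
This matches the lower bound, so 4 is optimal.

4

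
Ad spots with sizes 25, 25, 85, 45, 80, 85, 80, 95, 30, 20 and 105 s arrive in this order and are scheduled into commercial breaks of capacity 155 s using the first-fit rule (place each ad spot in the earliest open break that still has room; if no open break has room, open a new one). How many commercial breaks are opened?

6

  25 → break 1 (new)  [load 25/155]
  25 → break 1  [load 50/155]
  85 → break 1  [load 135/155]
  45 → break 2 (new)  [load 45/155]
  80 → break 2  [load 125/155]
  85 → break 3 (new)  [load 85/155]
  80 → break 4 (new)  [load 80/155]
  95 → break 5 (new)  [load 95/155]
  30 → break 2  [load 155/155]
  20 → break 1  [load 155/155]
  105 → break 6 (new)  [load 105/155]
6 commercial breaks opened.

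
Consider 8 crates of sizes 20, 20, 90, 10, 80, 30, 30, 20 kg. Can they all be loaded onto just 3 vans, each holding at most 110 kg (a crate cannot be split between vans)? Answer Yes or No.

A valid assignment using 3 vans:
  van 1: 90 + 20 = 110
  van 2: 80 + 30 = 110
  van 3: 30 + 20 + 20 + 10 = 80
Every load is within 110 kg, so 3 vans suffice.

Yes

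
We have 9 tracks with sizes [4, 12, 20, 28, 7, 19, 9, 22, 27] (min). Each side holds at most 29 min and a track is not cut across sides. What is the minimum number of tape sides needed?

Total = 28 + 27 + 22 + 20 + 19 + 12 + 9 + 7 + 4 = 148 min.
Lower bound: ⌈148/29⌉ = 6 tape sides.
A packing using 6 tape sides:
  side 1: 28 = 28
  side 2: 27 = 27
  side 3: 22 + 7 = 29
  side 4: 20 + 9 = 29
  side 5: 19 + 4 = 23
  side 6: 12 = 12
This matches the lower bound, so 6 is optimal.

6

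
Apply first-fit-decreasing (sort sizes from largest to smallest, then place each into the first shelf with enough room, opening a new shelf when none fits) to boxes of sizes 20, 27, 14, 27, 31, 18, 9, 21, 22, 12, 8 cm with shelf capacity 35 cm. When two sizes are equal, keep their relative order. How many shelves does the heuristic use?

Sorted descending: 31, 27, 27, 22, 21, 20, 18, 14, 12, 9, 8.
  31 → shelf 1 (new)  [load 31/35]
  27 → shelf 2 (new)  [load 27/35]
  27 → shelf 3 (new)  [load 27/35]
  22 → shelf 4 (new)  [load 22/35]
  21 → shelf 5 (new)  [load 21/35]
  20 → shelf 6 (new)  [load 20/35]
  18 → shelf 7 (new)  [load 18/35]
  14 → shelf 5  [load 35/35]
  12 → shelf 4  [load 34/35]
  9 → shelf 6  [load 29/35]
  8 → shelf 2  [load 35/35]
7 shelves opened.

7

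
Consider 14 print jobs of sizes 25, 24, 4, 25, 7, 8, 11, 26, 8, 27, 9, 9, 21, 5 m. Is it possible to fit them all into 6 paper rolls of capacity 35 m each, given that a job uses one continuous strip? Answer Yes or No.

Total = 209 m; ⌈209/35⌉ = 6.
The bound of 6 does not rule out 6, but exhaustive search shows no assignment into 6 paper rolls of capacity 35 m exists — the minimum is 7.

No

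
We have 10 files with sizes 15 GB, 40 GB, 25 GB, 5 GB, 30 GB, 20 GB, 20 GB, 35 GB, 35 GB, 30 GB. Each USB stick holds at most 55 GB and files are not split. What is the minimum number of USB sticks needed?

Total = 40 + 35 + 35 + 30 + 30 + 25 + 20 + 20 + 15 + 5 = 255 GB.
Lower bound: ⌈255/55⌉ = 5 USB sticks.
A packing using 5 USB sticks:
  USB stick 1: 40 + 15 = 55
  USB stick 2: 35 + 20 = 55
  USB stick 3: 35 + 20 = 55
  USB stick 4: 30 + 25 = 55
  USB stick 5: 30 + 5 = 35
This matches the lower bound, so 5 is optimal.

5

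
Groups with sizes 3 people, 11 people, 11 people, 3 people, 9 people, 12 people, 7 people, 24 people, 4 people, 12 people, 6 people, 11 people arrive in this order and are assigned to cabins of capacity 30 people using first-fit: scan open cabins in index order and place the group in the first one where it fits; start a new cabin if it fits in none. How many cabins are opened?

4

  3 → cabin 1 (new)  [load 3/30]
  11 → cabin 1  [load 14/30]
  11 → cabin 1  [load 25/30]
  3 → cabin 1  [load 28/30]
  9 → cabin 2 (new)  [load 9/30]
  12 → cabin 2  [load 21/30]
  7 → cabin 2  [load 28/30]
  24 → cabin 3 (new)  [load 24/30]
  4 → cabin 3  [load 28/30]
  12 → cabin 4 (new)  [load 12/30]
  6 → cabin 4  [load 18/30]
  11 → cabin 4  [load 29/30]
4 cabins opened.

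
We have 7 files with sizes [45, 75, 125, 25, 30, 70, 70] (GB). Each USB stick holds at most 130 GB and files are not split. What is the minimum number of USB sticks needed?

Total = 125 + 75 + 70 + 70 + 45 + 30 + 25 = 440 GB.
Lower bound: ⌈440/130⌉ = 4 USB sticks.
A packing using 4 USB sticks:
  USB stick 1: 125 = 125
  USB stick 2: 75 + 45 = 120
  USB stick 3: 70 + 30 + 25 = 125
  USB stick 4: 70 = 70
This matches the lower bound, so 4 is optimal.

4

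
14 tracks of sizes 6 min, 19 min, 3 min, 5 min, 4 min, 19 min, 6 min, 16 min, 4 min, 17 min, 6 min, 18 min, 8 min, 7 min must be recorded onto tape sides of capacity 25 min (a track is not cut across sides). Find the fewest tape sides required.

Total = 19 + 19 + 18 + 17 + 16 + 8 + 7 + 6 + 6 + 6 + 5 + 4 + 4 + 3 = 138 min.
Lower bound: ⌈138/25⌉ = 6 tape sides.
A packing using 6 tape sides:
  side 1: 19 + 6 = 25
  side 2: 19 + 6 = 25
  side 3: 18 + 7 = 25
  side 4: 17 + 8 = 25
  side 5: 16 + 6 + 3 = 25
  side 6: 5 + 4 + 4 = 13
This matches the lower bound, so 6 is optimal.

6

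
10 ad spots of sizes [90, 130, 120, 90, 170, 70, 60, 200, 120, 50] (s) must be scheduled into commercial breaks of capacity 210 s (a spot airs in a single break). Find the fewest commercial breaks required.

6

Total = 200 + 170 + 130 + 120 + 120 + 90 + 90 + 70 + 60 + 50 = 1100 s.
Lower bound: ⌈1100/210⌉ = 6 commercial breaks.
A packing using 6 commercial breaks:
  break 1: 200 = 200
  break 2: 170 = 170
  break 3: 130 + 70 = 200
  break 4: 120 + 90 = 210
  break 5: 120 + 90 = 210
  break 6: 60 + 50 = 110
This matches the lower bound, so 6 is optimal.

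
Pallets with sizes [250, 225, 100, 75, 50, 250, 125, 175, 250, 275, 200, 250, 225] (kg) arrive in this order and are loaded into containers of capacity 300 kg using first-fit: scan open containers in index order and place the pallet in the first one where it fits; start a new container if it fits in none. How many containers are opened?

  250 → container 1 (new)  [load 250/300]
  225 → container 2 (new)  [load 225/300]
  100 → container 3 (new)  [load 100/300]
  75 → container 2  [load 300/300]
  50 → container 1  [load 300/300]
  250 → container 4 (new)  [load 250/300]
  125 → container 3  [load 225/300]
  175 → container 5 (new)  [load 175/300]
  250 → container 6 (new)  [load 250/300]
  275 → container 7 (new)  [load 275/300]
  200 → container 8 (new)  [load 200/300]
  250 → container 9 (new)  [load 250/300]
  225 → container 10 (new)  [load 225/300]
10 containers opened.

10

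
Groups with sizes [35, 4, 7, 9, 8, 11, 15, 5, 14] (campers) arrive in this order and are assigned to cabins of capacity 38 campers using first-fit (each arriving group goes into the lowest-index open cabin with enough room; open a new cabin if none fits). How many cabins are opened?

4

  35 → cabin 1 (new)  [load 35/38]
  4 → cabin 2 (new)  [load 4/38]
  7 → cabin 2  [load 11/38]
  9 → cabin 2  [load 20/38]
  8 → cabin 2  [load 28/38]
  11 → cabin 3 (new)  [load 11/38]
  15 → cabin 3  [load 26/38]
  5 → cabin 2  [load 33/38]
  14 → cabin 4 (new)  [load 14/38]
4 cabins opened.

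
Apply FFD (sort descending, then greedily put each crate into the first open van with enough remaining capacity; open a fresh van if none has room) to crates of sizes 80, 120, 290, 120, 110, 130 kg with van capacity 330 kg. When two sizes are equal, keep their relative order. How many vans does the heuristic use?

3

Sorted descending: 290, 130, 120, 120, 110, 80.
  290 → van 1 (new)  [load 290/330]
  130 → van 2 (new)  [load 130/330]
  120 → van 2  [load 250/330]
  120 → van 3 (new)  [load 120/330]
  110 → van 3  [load 230/330]
  80 → van 2  [load 330/330]
3 vans opened.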